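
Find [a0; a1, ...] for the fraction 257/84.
[3; 16, 1, 4]

Euclidean algorithm steps:
257 = 3 × 84 + 5
84 = 16 × 5 + 4
5 = 1 × 4 + 1
4 = 4 × 1 + 0
Continued fraction: [3; 16, 1, 4]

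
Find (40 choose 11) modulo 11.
3

Using Lucas' theorem:
Write n=40 and k=11 in base 11:
n in base 11: [3, 7]
k in base 11: [1, 0]
C(40,11) mod 11 = ∏ C(n_i, k_i) mod 11
Digit binomials (mod 11): C(3,1) = 3; C(7,0) = 1
Product: 3 × 1 = 3 ≡ 3 (mod 11)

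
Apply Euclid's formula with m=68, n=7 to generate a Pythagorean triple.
(4575, 952, 4673)

Euclid's formula: a = m² - n², b = 2mn, c = m² + n²
m = 68, n = 7
a = 68² - 7² = 4624 - 49 = 4575
b = 2 × 68 × 7 = 952
c = 68² + 7² = 4624 + 49 = 4673
Verification: 4575² + 952² = 20930625 + 906304 = 21836929 = 4673² ✓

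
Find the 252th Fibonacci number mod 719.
609

Matrix identity: Q^n = [[F_(n+1), F_n], [F_n, F_(n-1)]] with Q = [[1,1],[1,0]].
n = 252 = 11111100₂. Square-and-multiply, entries mod 719:
Q^1 = [[1,1],[1,0]]
Q^3 = (Q^1)²·Q = [[3,2],[2,1]]
Q^7 = (Q^3)²·Q = [[21,13],[13,8]]
Q^15 = (Q^7)²·Q = [[268,610],[610,377]]
Q^31 = (Q^15)²·Q = [[458,301],[301,157]]
Q^63 = (Q^31)²·Q = [[155,542],[542,332]]
Q^126 = (Q^63)² = [[710,81],[81,629]]
Q^252 = (Q^126)² = [[171,609],[609,281]]
F_252 mod 719 = Q^252[0][1] = 609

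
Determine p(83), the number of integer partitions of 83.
23338469

p(n) counts ways to write n as a sum of positive integers (order ignored).
Euler's pentagonal recurrence: p(k) = p(k-1) + p(k-2) - p(k-5) - p(k-7) + p(k-12) + p(k-15) - ... (offsets j(3j∓1)/2, signs ++--, p(0)=1, p(<0)=0).
DP table for k = 0..82: p(0)=1, p(1)=1, p(2)=2, p(3)=3, p(4)=5, p(5)=7, p(6)=11, p(7)=15, p(8)=22, p(9)=30, p(10)=42, p(11)=56, p(12)=77, p(13)=101, p(14)=135, p(15)=176, p(16)=231, p(17)=297, p(18)=385, p(19)=490, p(20)=627, p(21)=792, p(22)=1002, p(23)=1255, p(24)=1575, p(25)=1958, p(26)=2436, p(27)=3010, p(28)=3718, p(29)=4565, p(30)=5604, p(31)=6842, p(32)=8349, p(33)=10143, p(34)=12310, p(35)=14883, p(36)=17977, p(37)=21637, p(38)=26015, p(39)=31185, p(40)=37338, p(41)=44583, p(42)=53174, p(43)=63261, p(44)=75175, p(45)=89134, p(46)=105558, p(47)=124754, p(48)=147273, p(49)=173525, p(50)=204226, p(51)=239943, p(52)=281589, p(53)=329931, p(54)=386155, p(55)=451276, p(56)=526823, p(57)=614154, p(58)=715220, p(59)=831820, p(60)=966467, p(61)=1121505, p(62)=1300156, p(63)=1505499, p(64)=1741630, p(65)=2012558, p(66)=2323520, p(67)=2679689, p(68)=3087735, p(69)=3554345, p(70)=4087968, p(71)=4697205, p(72)=5392783, p(73)=6185689, p(74)=7089500, p(75)=8118264, p(76)=9289091, p(77)=10619863, p(78)=12132164, p(79)=13848650, p(80)=15796476, p(81)=18004327, p(82)=20506255.
Final step: p(83) = p(82) + p(81) - p(78) - p(76) + p(71) + p(68) - p(61) - p(57) + p(48) + p(43) - p(32) - p(26) + p(13) + p(6)
= 20506255 + 18004327 - 12132164 - 9289091 + 4697205 + 3087735 - 1121505 - 614154 + 147273 + 63261 - 8349 - 2436 + 101 + 11
= 23338469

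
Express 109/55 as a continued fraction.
[1; 1, 54]

Euclidean algorithm steps:
109 = 1 × 55 + 54
55 = 1 × 54 + 1
54 = 54 × 1 + 0
Continued fraction: [1; 1, 54]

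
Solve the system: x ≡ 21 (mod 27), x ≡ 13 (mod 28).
237

Using Chinese Remainder Theorem:
M = 27 × 28 = 756
M1 = 28, M2 = 27
y1 = 28^(-1) mod 27 = 1
y2 = 27^(-1) mod 28 = 27
x = (21×28×1 + 13×27×27) mod 756 = 237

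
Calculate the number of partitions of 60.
966467

p(n) counts ways to write n as a sum of positive integers (order ignored).
Euler's pentagonal recurrence: p(k) = p(k-1) + p(k-2) - p(k-5) - p(k-7) + p(k-12) + p(k-15) - ... (offsets j(3j∓1)/2, signs ++--, p(0)=1, p(<0)=0).
DP table for k = 0..59: p(0)=1, p(1)=1, p(2)=2, p(3)=3, p(4)=5, p(5)=7, p(6)=11, p(7)=15, p(8)=22, p(9)=30, p(10)=42, p(11)=56, p(12)=77, p(13)=101, p(14)=135, p(15)=176, p(16)=231, p(17)=297, p(18)=385, p(19)=490, p(20)=627, p(21)=792, p(22)=1002, p(23)=1255, p(24)=1575, p(25)=1958, p(26)=2436, p(27)=3010, p(28)=3718, p(29)=4565, p(30)=5604, p(31)=6842, p(32)=8349, p(33)=10143, p(34)=12310, p(35)=14883, p(36)=17977, p(37)=21637, p(38)=26015, p(39)=31185, p(40)=37338, p(41)=44583, p(42)=53174, p(43)=63261, p(44)=75175, p(45)=89134, p(46)=105558, p(47)=124754, p(48)=147273, p(49)=173525, p(50)=204226, p(51)=239943, p(52)=281589, p(53)=329931, p(54)=386155, p(55)=451276, p(56)=526823, p(57)=614154, p(58)=715220, p(59)=831820.
Final step: p(60) = p(59) + p(58) - p(55) - p(53) + p(48) + p(45) - p(38) - p(34) + p(25) + p(20) - p(9) - p(3)
= 831820 + 715220 - 451276 - 329931 + 147273 + 89134 - 26015 - 12310 + 1958 + 627 - 30 - 3
= 966467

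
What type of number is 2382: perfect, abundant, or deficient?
abundant

Proper divisors of 2382: sum = 1 + 2 + 3 + 6 + 397 + 794 + 1191 = 2394
Since 2394 > 2382, 2382 is abundant.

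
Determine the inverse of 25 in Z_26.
25

gcd(25, 26) = 1, so the inverse exists.
Extended Euclidean algorithm on (26, 25):
26 = 1 × 25 + 1  ⟹  1 = (1)·26 + (-1)·25
So (-1)·25 ≡ 1 (mod 26), i.e. 25^(-1) ≡ -1 ≡ 25 (mod 26).
Check: 25 × 25 = 625 ≡ 1 (mod 26)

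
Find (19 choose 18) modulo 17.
2

Using Lucas' theorem:
Write n=19 and k=18 in base 17:
n in base 17: [1, 2]
k in base 17: [1, 1]
C(19,18) mod 17 = ∏ C(n_i, k_i) mod 17
Digit binomials (mod 17): C(1,1) = 1; C(2,1) = 2
Product: 1 × 2 = 2 ≡ 2 (mod 17)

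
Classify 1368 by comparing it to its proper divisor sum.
abundant

Proper divisors of 1368: sum = 1 + 2 + 3 + 4 + 6 + 8 + 9 + 12 + ... + 228 + 342 + 456 + 684 (23 divisors) = 2532
Since 2532 > 1368, 1368 is abundant.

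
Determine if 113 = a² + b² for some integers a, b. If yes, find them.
7² + 8² (a=7, b=8)

Factorization: 113 = 113
By Fermat: n is sum of two squares iff every prime p ≡ 3 (mod 4) appears to even power.
All primes ≡ 3 (mod 4) appear to even power.
Search a = 0, 1, 2, … for 113 - a² a perfect square: first hit at a = 7: 113 - 49 = 64 = 8².
113 = 7² + 8² = 49 + 64 ✓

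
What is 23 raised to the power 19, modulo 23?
0

Repeated squaring. Binary of 19 = 10011.
23^1 ≡ 0 (mod 23); 23^2 ≡ 0 (mod 23); 23^4 ≡ 0 (mod 23); 23^8 ≡ 0 (mod 23); 23^16 ≡ 0 (mod 23)
23^19 = 23^1 × 23^2 × 23^16 ≡ 0 (mod 23)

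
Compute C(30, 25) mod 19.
6

Using Lucas' theorem:
Write n=30 and k=25 in base 19:
n in base 19: [1, 11]
k in base 19: [1, 6]
C(30,25) mod 19 = ∏ C(n_i, k_i) mod 19
Digit binomials (mod 19): C(1,1) = 1; C(11,6) = 462 ≡ 6
Product: 1 × 6 = 6 ≡ 6 (mod 19)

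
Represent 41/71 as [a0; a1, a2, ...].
[0; 1, 1, 2, 1, 2, 1, 2]

Euclidean algorithm steps:
41 = 0 × 71 + 41
71 = 1 × 41 + 30
41 = 1 × 30 + 11
30 = 2 × 11 + 8
11 = 1 × 8 + 3
8 = 2 × 3 + 2
3 = 1 × 2 + 1
2 = 2 × 1 + 0
Continued fraction: [0; 1, 1, 2, 1, 2, 1, 2]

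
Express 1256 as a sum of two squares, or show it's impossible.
10² + 34² (a=10, b=34)

Factorization: 1256 = 2^3 × 157
By Fermat: n is sum of two squares iff every prime p ≡ 3 (mod 4) appears to even power.
All primes ≡ 3 (mod 4) appear to even power.
Search a = 0, 1, 2, … for 1256 - a² a perfect square: first hit at a = 10: 1256 - 100 = 1156 = 34².
1256 = 10² + 34² = 100 + 1156 ✓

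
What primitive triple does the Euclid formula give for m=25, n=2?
(621, 100, 629)

Euclid's formula: a = m² - n², b = 2mn, c = m² + n²
m = 25, n = 2
a = 25² - 2² = 625 - 4 = 621
b = 2 × 25 × 2 = 100
c = 25² + 2² = 625 + 4 = 629
Verification: 621² + 100² = 385641 + 10000 = 395641 = 629² ✓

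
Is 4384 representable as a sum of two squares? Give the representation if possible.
28² + 60² (a=28, b=60)

Factorization: 4384 = 2^5 × 137
By Fermat: n is sum of two squares iff every prime p ≡ 3 (mod 4) appears to even power.
All primes ≡ 3 (mod 4) appear to even power.
Search a = 0, 1, 2, … for 4384 - a² a perfect square: first hit at a = 28: 4384 - 784 = 3600 = 60².
4384 = 28² + 60² = 784 + 3600 ✓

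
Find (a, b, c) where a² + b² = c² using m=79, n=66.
(1885, 10428, 10597)

Euclid's formula: a = m² - n², b = 2mn, c = m² + n²
m = 79, n = 66
a = 79² - 66² = 6241 - 4356 = 1885
b = 2 × 79 × 66 = 10428
c = 79² + 66² = 6241 + 4356 = 10597
Verification: 1885² + 10428² = 3553225 + 108743184 = 112296409 = 10597² ✓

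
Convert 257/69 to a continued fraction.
[3; 1, 2, 1, 1, 1, 2, 2]

Euclidean algorithm steps:
257 = 3 × 69 + 50
69 = 1 × 50 + 19
50 = 2 × 19 + 12
19 = 1 × 12 + 7
12 = 1 × 7 + 5
7 = 1 × 5 + 2
5 = 2 × 2 + 1
2 = 2 × 1 + 0
Continued fraction: [3; 1, 2, 1, 1, 1, 2, 2]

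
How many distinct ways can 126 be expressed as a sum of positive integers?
3519222692

p(n) counts ways to write n as a sum of positive integers (order ignored).
Euler's pentagonal recurrence: p(k) = p(k-1) + p(k-2) - p(k-5) - p(k-7) + p(k-12) + p(k-15) - ... (offsets j(3j∓1)/2, signs ++--, p(0)=1, p(<0)=0).
DP table for k = 0..125: p(0)=1, p(1)=1, p(2)=2, p(3)=3, p(4)=5, p(5)=7, p(6)=11, p(7)=15, p(8)=22, p(9)=30, p(10)=42, p(11)=56, p(12)=77, p(13)=101, p(14)=135, p(15)=176, p(16)=231, p(17)=297, p(18)=385, p(19)=490, p(20)=627, p(21)=792, p(22)=1002, p(23)=1255, p(24)=1575, p(25)=1958, p(26)=2436, p(27)=3010, p(28)=3718, p(29)=4565, p(30)=5604, p(31)=6842, p(32)=8349, p(33)=10143, p(34)=12310, p(35)=14883, p(36)=17977, p(37)=21637, p(38)=26015, p(39)=31185, p(40)=37338, p(41)=44583, p(42)=53174, p(43)=63261, p(44)=75175, p(45)=89134, p(46)=105558, p(47)=124754, p(48)=147273, p(49)=173525, p(50)=204226, p(51)=239943, p(52)=281589, p(53)=329931, p(54)=386155, p(55)=451276, p(56)=526823, p(57)=614154, p(58)=715220, p(59)=831820, p(60)=966467, p(61)=1121505, p(62)=1300156, p(63)=1505499, p(64)=1741630, p(65)=2012558, p(66)=2323520, p(67)=2679689, p(68)=3087735, p(69)=3554345, p(70)=4087968, p(71)=4697205, p(72)=5392783, p(73)=6185689, p(74)=7089500, p(75)=8118264, p(76)=9289091, p(77)=10619863, p(78)=12132164, p(79)=13848650, p(80)=15796476, p(81)=18004327, p(82)=20506255, p(83)=23338469, p(84)=26543660, p(85)=30167357, p(86)=34262962, p(87)=38887673, p(88)=44108109, p(89)=49995925, p(90)=56634173, p(91)=64112359, p(92)=72533807, p(93)=82010177, p(94)=92669720, p(95)=104651419, p(96)=118114304, p(97)=133230930, p(98)=150198136, p(99)=169229875, p(100)=190569292, p(101)=214481126, p(102)=241265379, p(103)=271248950, p(104)=304801365, p(105)=342325709, p(106)=384276336, p(107)=431149389, p(108)=483502844, p(109)=541946240, p(110)=607163746, p(111)=679903203, p(112)=761002156, p(113)=851376628, p(114)=952050665, p(115)=1064144451, p(116)=1188908248, p(117)=1327710076, p(118)=1482074143, p(119)=1653668665, p(120)=1844349560, p(121)=2056148051, p(122)=2291320912, p(123)=2552338241, p(124)=2841940500, p(125)=3163127352.
Final step: p(126) = p(125) + p(124) - p(121) - p(119) + p(114) + p(111) - p(104) - p(100) + p(91) + p(86) - p(75) - p(69) + p(56) + p(49) - p(34) - p(26) + p(9) + p(0)
= 3163127352 + 2841940500 - 2056148051 - 1653668665 + 952050665 + 679903203 - 304801365 - 190569292 + 64112359 + 34262962 - 8118264 - 3554345 + 526823 + 173525 - 12310 - 2436 + 30 + 1
= 3519222692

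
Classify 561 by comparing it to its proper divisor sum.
deficient

Proper divisors of 561: sum = 1 + 3 + 11 + 17 + 33 + 51 + 187 = 303
Since 303 < 561, 561 is deficient.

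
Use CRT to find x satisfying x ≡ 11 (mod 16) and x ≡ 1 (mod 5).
11

Using Chinese Remainder Theorem:
M = 16 × 5 = 80
M1 = 5, M2 = 16
y1 = 5^(-1) mod 16 = 13
y2 = 16^(-1) mod 5 = 1
x = (11×5×13 + 1×16×1) mod 80 = 11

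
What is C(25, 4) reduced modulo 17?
2

Using Lucas' theorem:
Write n=25 and k=4 in base 17:
n in base 17: [1, 8]
k in base 17: [0, 4]
C(25,4) mod 17 = ∏ C(n_i, k_i) mod 17
Digit binomials (mod 17): C(1,0) = 1; C(8,4) = 70 ≡ 2
Product: 1 × 2 = 2 ≡ 2 (mod 17)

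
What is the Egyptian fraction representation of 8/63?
1/8 + 1/504

Greedy algorithm:
8/63: ceiling(63/8) = 8, use 1/8
1/504: ceiling(504/1) = 504, use 1/504
Result: 8/63 = 1/8 + 1/504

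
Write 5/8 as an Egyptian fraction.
1/2 + 1/8

Greedy algorithm:
5/8: ceiling(8/5) = 2, use 1/2
1/8: ceiling(8/1) = 8, use 1/8
Result: 5/8 = 1/2 + 1/8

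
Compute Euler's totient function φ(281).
280

281 = 281
φ(n) = n × ∏(1 - 1/p) for each prime p dividing n
φ(281) = 281 × (1 - 1/281) = 280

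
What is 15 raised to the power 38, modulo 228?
225

Repeated squaring. Binary of 38 = 100110.
15^1 ≡ 15 (mod 228); 15^2 ≡ 225 (mod 228); 15^4 ≡ 9 (mod 228); 15^8 ≡ 81 (mod 228); 15^16 ≡ 177 (mod 228); 15^32 ≡ 93 (mod 228)
15^38 = 15^2 × 15^4 × 15^32 ≡ 225 (mod 228)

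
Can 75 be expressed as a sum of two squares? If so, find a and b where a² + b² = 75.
Not possible

Factorization: 75 = 3 × 5^2
By Fermat: n is sum of two squares iff every prime p ≡ 3 (mod 4) appears to even power.
Prime(s) ≡ 3 (mod 4) with odd exponent: [(3, 1)]
Therefore 75 cannot be expressed as a² + b².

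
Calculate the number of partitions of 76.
9289091

p(n) counts ways to write n as a sum of positive integers (order ignored).
Euler's pentagonal recurrence: p(k) = p(k-1) + p(k-2) - p(k-5) - p(k-7) + p(k-12) + p(k-15) - ... (offsets j(3j∓1)/2, signs ++--, p(0)=1, p(<0)=0).
DP table for k = 0..75: p(0)=1, p(1)=1, p(2)=2, p(3)=3, p(4)=5, p(5)=7, p(6)=11, p(7)=15, p(8)=22, p(9)=30, p(10)=42, p(11)=56, p(12)=77, p(13)=101, p(14)=135, p(15)=176, p(16)=231, p(17)=297, p(18)=385, p(19)=490, p(20)=627, p(21)=792, p(22)=1002, p(23)=1255, p(24)=1575, p(25)=1958, p(26)=2436, p(27)=3010, p(28)=3718, p(29)=4565, p(30)=5604, p(31)=6842, p(32)=8349, p(33)=10143, p(34)=12310, p(35)=14883, p(36)=17977, p(37)=21637, p(38)=26015, p(39)=31185, p(40)=37338, p(41)=44583, p(42)=53174, p(43)=63261, p(44)=75175, p(45)=89134, p(46)=105558, p(47)=124754, p(48)=147273, p(49)=173525, p(50)=204226, p(51)=239943, p(52)=281589, p(53)=329931, p(54)=386155, p(55)=451276, p(56)=526823, p(57)=614154, p(58)=715220, p(59)=831820, p(60)=966467, p(61)=1121505, p(62)=1300156, p(63)=1505499, p(64)=1741630, p(65)=2012558, p(66)=2323520, p(67)=2679689, p(68)=3087735, p(69)=3554345, p(70)=4087968, p(71)=4697205, p(72)=5392783, p(73)=6185689, p(74)=7089500, p(75)=8118264.
Final step: p(76) = p(75) + p(74) - p(71) - p(69) + p(64) + p(61) - p(54) - p(50) + p(41) + p(36) - p(25) - p(19) + p(6)
= 8118264 + 7089500 - 4697205 - 3554345 + 1741630 + 1121505 - 386155 - 204226 + 44583 + 17977 - 1958 - 490 + 11
= 9289091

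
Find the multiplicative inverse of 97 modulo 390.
193

gcd(97, 390) = 1, so the inverse exists.
Extended Euclidean algorithm on (390, 97):
390 = 4 × 97 + 2  ⟹  2 = (1)·390 + (-4)·97
97 = 48 × 2 + 1  ⟹  1 = (-48)·390 + (193)·97
So (193)·97 ≡ 1 (mod 390), i.e. 97^(-1) ≡ 193 (mod 390).
Check: 97 × 193 = 18721 ≡ 1 (mod 390)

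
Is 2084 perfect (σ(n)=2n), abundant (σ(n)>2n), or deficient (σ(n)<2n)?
deficient

Proper divisors of 2084: sum = 1 + 2 + 4 + 521 + 1042 = 1570
Since 1570 < 2084, 2084 is deficient.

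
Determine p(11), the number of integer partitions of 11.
56

p(n) counts ways to write n as a sum of positive integers (order ignored).
Euler's pentagonal recurrence: p(k) = p(k-1) + p(k-2) - p(k-5) - p(k-7) + p(k-12) + p(k-15) - ... (offsets j(3j∓1)/2, signs ++--, p(0)=1, p(<0)=0).
DP table for k = 0..10: p(0)=1, p(1)=1, p(2)=2, p(3)=3, p(4)=5, p(5)=7, p(6)=11, p(7)=15, p(8)=22, p(9)=30, p(10)=42.
Final step: p(11) = p(10) + p(9) - p(6) - p(4)
= 42 + 30 - 11 - 5
= 56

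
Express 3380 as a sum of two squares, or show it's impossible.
4² + 58² (a=4, b=58)

Factorization: 3380 = 2^2 × 5 × 13^2
By Fermat: n is sum of two squares iff every prime p ≡ 3 (mod 4) appears to even power.
All primes ≡ 3 (mod 4) appear to even power.
Search a = 0, 1, 2, … for 3380 - a² a perfect square: first hit at a = 4: 3380 - 16 = 3364 = 58².
3380 = 4² + 58² = 16 + 3364 ✓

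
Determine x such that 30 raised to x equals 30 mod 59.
1

Baby-step giant-step with step n = ⌈√59⌉ = 8.
Baby steps 30^j mod 59 (j:value) for j=0..7: 0:1, 1:30, 2:15, 3:37, 4:48, 5:24, 6:12, 7:6.
h = 30 is already in the table at j=1, so x = 1.
Check: 30^1 ≡ 30 (mod 59).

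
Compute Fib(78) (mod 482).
380

Matrix identity: Q^n = [[F_(n+1), F_n], [F_n, F_(n-1)]] with Q = [[1,1],[1,0]].
n = 78 = 1001110₂. Square-and-multiply, entries mod 482:
Q^1 = [[1,1],[1,0]]
Q^2 = (Q^1)² = [[2,1],[1,1]]
Q^4 = (Q^2)² = [[5,3],[3,2]]
Q^9 = (Q^4)²·Q = [[55,34],[34,21]]
Q^19 = (Q^9)²·Q = [[17,325],[325,174]]
Q^39 = (Q^19)²·Q = [[253,356],[356,379]]
Q^78 = (Q^39)² = [[355,380],[380,457]]
F_78 mod 482 = Q^78[0][1] = 380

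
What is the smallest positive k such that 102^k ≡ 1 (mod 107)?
53

107 is prime, so ord(102) divides φ(107) = 106.
Divisors of 106: 1, 2, 53, 106.
Repeated squaring: 102^1 ≡ 102, 102^2 ≡ 25, 102^4 ≡ 90, 102^8 ≡ 75, 102^16 ≡ 61, 102^32 ≡ 83, 102^64 ≡ 41 (mod 107).
Test 102^d mod 107 for each divisor d in increasing order:
102^1 ≡ 102
102^2 ≡ 25
102^53 = 102^32·102^16·102^4·102^1 ≡ 1  ← first divisor giving 1
The order is 53.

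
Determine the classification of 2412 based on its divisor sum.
abundant

Proper divisors of 2412: sum = 1 + 2 + 3 + 4 + 6 + 9 + 12 + 18 + ... + 402 + 603 + 804 + 1206 (17 divisors) = 3776
Since 3776 > 2412, 2412 is abundant.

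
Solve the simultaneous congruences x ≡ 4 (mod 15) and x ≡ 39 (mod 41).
244

Using Chinese Remainder Theorem:
M = 15 × 41 = 615
M1 = 41, M2 = 15
y1 = 41^(-1) mod 15 = 11
y2 = 15^(-1) mod 41 = 11
x = (4×41×11 + 39×15×11) mod 615 = 244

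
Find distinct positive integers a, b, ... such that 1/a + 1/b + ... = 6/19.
1/4 + 1/16 + 1/304

Greedy algorithm:
6/19: ceiling(19/6) = 4, use 1/4
5/76: ceiling(76/5) = 16, use 1/16
1/304: ceiling(304/1) = 304, use 1/304
Result: 6/19 = 1/4 + 1/16 + 1/304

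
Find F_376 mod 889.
21

Matrix identity: Q^n = [[F_(n+1), F_n], [F_n, F_(n-1)]] with Q = [[1,1],[1,0]].
n = 376 = 101111000₂. Square-and-multiply, entries mod 889:
Q^1 = [[1,1],[1,0]]
Q^2 = (Q^1)² = [[2,1],[1,1]]
Q^5 = (Q^2)²·Q = [[8,5],[5,3]]
Q^11 = (Q^5)²·Q = [[144,89],[89,55]]
Q^23 = (Q^11)²·Q = [[140,209],[209,820]]
Q^47 = (Q^23)²·Q = [[777,162],[162,615]]
Q^94 = (Q^47)² = [[561,587],[587,863]]
Q^188 = (Q^94)² = [[541,228],[228,313]]
Q^376 = (Q^188)² = [[622,21],[21,601]]
F_376 mod 889 = Q^376[0][1] = 21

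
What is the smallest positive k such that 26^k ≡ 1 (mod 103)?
51

103 is prime, so ord(26) divides φ(103) = 102.
Divisors of 102: 1, 2, 3, 6, 17, 34, 51, 102.
Repeated squaring: 26^1 ≡ 26, 26^2 ≡ 58, 26^4 ≡ 68, 26^8 ≡ 92, 26^16 ≡ 18, 26^32 ≡ 15, 26^64 ≡ 19 (mod 103).
Test 26^d mod 103 for each divisor d in increasing order:
26^1 ≡ 26
26^2 ≡ 58
26^3 = 26^2·26^1 ≡ 66
26^6 = 26^4·26^2 ≡ 30
26^17 = 26^16·26^1 ≡ 56
26^34 = 26^32·26^2 ≡ 46
26^51 = 26^32·26^16·26^2·26^1 ≡ 1  ← first divisor giving 1
The order is 51.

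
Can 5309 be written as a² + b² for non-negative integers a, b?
50² + 53² (a=50, b=53)

Factorization: 5309 = 5309
By Fermat: n is sum of two squares iff every prime p ≡ 3 (mod 4) appears to even power.
All primes ≡ 3 (mod 4) appear to even power.
Search a = 0, 1, 2, … for 5309 - a² a perfect square: first hit at a = 50: 5309 - 2500 = 2809 = 53².
5309 = 50² + 53² = 2500 + 2809 ✓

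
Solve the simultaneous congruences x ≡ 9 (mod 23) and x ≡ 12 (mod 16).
124

Using Chinese Remainder Theorem:
M = 23 × 16 = 368
M1 = 16, M2 = 23
y1 = 16^(-1) mod 23 = 13
y2 = 23^(-1) mod 16 = 7
x = (9×16×13 + 12×23×7) mod 368 = 124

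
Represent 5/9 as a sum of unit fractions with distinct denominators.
1/2 + 1/18

Greedy algorithm:
5/9: ceiling(9/5) = 2, use 1/2
1/18: ceiling(18/1) = 18, use 1/18
Result: 5/9 = 1/2 + 1/18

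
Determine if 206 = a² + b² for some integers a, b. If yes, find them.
Not possible

Factorization: 206 = 2 × 103
By Fermat: n is sum of two squares iff every prime p ≡ 3 (mod 4) appears to even power.
Prime(s) ≡ 3 (mod 4) with odd exponent: [(103, 1)]
Therefore 206 cannot be expressed as a² + b².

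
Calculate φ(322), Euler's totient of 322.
132

322 = 2 × 7 × 23
φ(n) = n × ∏(1 - 1/p) for each prime p dividing n
φ(322) = 322 × (1 - 1/2) × (1 - 1/7) × (1 - 1/23) = 132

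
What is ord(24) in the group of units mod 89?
88

89 is prime, so ord(24) divides φ(89) = 88.
Divisors of 88: 1, 2, 4, 8, 11, 22, 44, 88.
Repeated squaring: 24^1 ≡ 24, 24^2 ≡ 42, 24^4 ≡ 73, 24^8 ≡ 78, 24^16 ≡ 32, 24^32 ≡ 45, 24^64 ≡ 67 (mod 89).
Test 24^d mod 89 for each divisor d in increasing order:
24^1 ≡ 24
24^2 ≡ 42
24^4 ≡ 73
24^8 ≡ 78
24^11 = 24^8·24^2·24^1 ≡ 37
24^22 = 24^16·24^4·24^2 ≡ 34
24^44 = 24^32·24^8·24^4 ≡ 88
24^88 = 24^64·24^16·24^8 ≡ 1  ← first divisor giving 1
The order is 88.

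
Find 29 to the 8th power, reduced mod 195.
61

Repeated squaring. Binary of 8 = 1000.
29^1 ≡ 29 (mod 195); 29^2 ≡ 61 (mod 195); 29^4 ≡ 16 (mod 195); 29^8 ≡ 61 (mod 195)
29^8 = 29^8 ≡ 61 (mod 195)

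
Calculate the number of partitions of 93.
82010177

p(n) counts ways to write n as a sum of positive integers (order ignored).
Euler's pentagonal recurrence: p(k) = p(k-1) + p(k-2) - p(k-5) - p(k-7) + p(k-12) + p(k-15) - ... (offsets j(3j∓1)/2, signs ++--, p(0)=1, p(<0)=0).
DP table for k = 0..92: p(0)=1, p(1)=1, p(2)=2, p(3)=3, p(4)=5, p(5)=7, p(6)=11, p(7)=15, p(8)=22, p(9)=30, p(10)=42, p(11)=56, p(12)=77, p(13)=101, p(14)=135, p(15)=176, p(16)=231, p(17)=297, p(18)=385, p(19)=490, p(20)=627, p(21)=792, p(22)=1002, p(23)=1255, p(24)=1575, p(25)=1958, p(26)=2436, p(27)=3010, p(28)=3718, p(29)=4565, p(30)=5604, p(31)=6842, p(32)=8349, p(33)=10143, p(34)=12310, p(35)=14883, p(36)=17977, p(37)=21637, p(38)=26015, p(39)=31185, p(40)=37338, p(41)=44583, p(42)=53174, p(43)=63261, p(44)=75175, p(45)=89134, p(46)=105558, p(47)=124754, p(48)=147273, p(49)=173525, p(50)=204226, p(51)=239943, p(52)=281589, p(53)=329931, p(54)=386155, p(55)=451276, p(56)=526823, p(57)=614154, p(58)=715220, p(59)=831820, p(60)=966467, p(61)=1121505, p(62)=1300156, p(63)=1505499, p(64)=1741630, p(65)=2012558, p(66)=2323520, p(67)=2679689, p(68)=3087735, p(69)=3554345, p(70)=4087968, p(71)=4697205, p(72)=5392783, p(73)=6185689, p(74)=7089500, p(75)=8118264, p(76)=9289091, p(77)=10619863, p(78)=12132164, p(79)=13848650, p(80)=15796476, p(81)=18004327, p(82)=20506255, p(83)=23338469, p(84)=26543660, p(85)=30167357, p(86)=34262962, p(87)=38887673, p(88)=44108109, p(89)=49995925, p(90)=56634173, p(91)=64112359, p(92)=72533807.
Final step: p(93) = p(92) + p(91) - p(88) - p(86) + p(81) + p(78) - p(71) - p(67) + p(58) + p(53) - p(42) - p(36) + p(23) + p(16) - p(1)
= 72533807 + 64112359 - 44108109 - 34262962 + 18004327 + 12132164 - 4697205 - 2679689 + 715220 + 329931 - 53174 - 17977 + 1255 + 231 - 1
= 82010177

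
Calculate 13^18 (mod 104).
65

Repeated squaring. Binary of 18 = 10010.
13^1 ≡ 13 (mod 104); 13^2 ≡ 65 (mod 104); 13^4 ≡ 65 (mod 104); 13^8 ≡ 65 (mod 104); 13^16 ≡ 65 (mod 104)
13^18 = 13^2 × 13^16 ≡ 65 (mod 104)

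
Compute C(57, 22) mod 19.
0

Using Lucas' theorem:
Write n=57 and k=22 in base 19:
n in base 19: [3, 0]
k in base 19: [1, 3]
C(57,22) mod 19 = ∏ C(n_i, k_i) mod 19
Digit binomials (mod 19): C(3,1) = 3; C(0,3) = 0 (k_i > n_i)
Product: 3 × 0 = 0 ≡ 0 (mod 19)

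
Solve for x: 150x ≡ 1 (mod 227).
56

gcd(150, 227) = 1, so the inverse exists.
Extended Euclidean algorithm on (227, 150):
227 = 1 × 150 + 77  ⟹  77 = (1)·227 + (-1)·150
150 = 1 × 77 + 73  ⟹  73 = (-1)·227 + (2)·150
77 = 1 × 73 + 4  ⟹  4 = (2)·227 + (-3)·150
73 = 18 × 4 + 1  ⟹  1 = (-37)·227 + (56)·150
So (56)·150 ≡ 1 (mod 227), i.e. 150^(-1) ≡ 56 (mod 227).
Check: 150 × 56 = 8400 ≡ 1 (mod 227)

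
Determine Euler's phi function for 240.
64

240 = 2^4 × 3 × 5
φ(n) = n × ∏(1 - 1/p) for each prime p dividing n
φ(240) = 240 × (1 - 1/2) × (1 - 1/3) × (1 - 1/5) = 64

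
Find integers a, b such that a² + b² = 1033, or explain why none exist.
3² + 32² (a=3, b=32)

Factorization: 1033 = 1033
By Fermat: n is sum of two squares iff every prime p ≡ 3 (mod 4) appears to even power.
All primes ≡ 3 (mod 4) appear to even power.
Search a = 0, 1, 2, … for 1033 - a² a perfect square: first hit at a = 3: 1033 - 9 = 1024 = 32².
1033 = 3² + 32² = 9 + 1024 ✓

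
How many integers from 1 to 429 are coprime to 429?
240

429 = 3 × 11 × 13
φ(n) = n × ∏(1 - 1/p) for each prime p dividing n
φ(429) = 429 × (1 - 1/3) × (1 - 1/11) × (1 - 1/13) = 240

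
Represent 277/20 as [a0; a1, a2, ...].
[13; 1, 5, 1, 2]

Euclidean algorithm steps:
277 = 13 × 20 + 17
20 = 1 × 17 + 3
17 = 5 × 3 + 2
3 = 1 × 2 + 1
2 = 2 × 1 + 0
Continued fraction: [13; 1, 5, 1, 2]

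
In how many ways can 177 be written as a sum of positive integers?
522115831195

p(n) counts ways to write n as a sum of positive integers (order ignored).
Euler's pentagonal recurrence: p(k) = p(k-1) + p(k-2) - p(k-5) - p(k-7) + p(k-12) + p(k-15) - ... (offsets j(3j∓1)/2, signs ++--, p(0)=1, p(<0)=0).
DP table for k = 0..176: p(0)=1, p(1)=1, p(2)=2, p(3)=3, p(4)=5, p(5)=7, p(6)=11, p(7)=15, p(8)=22, p(9)=30, p(10)=42, p(11)=56, p(12)=77, p(13)=101, p(14)=135, p(15)=176, p(16)=231, p(17)=297, p(18)=385, p(19)=490, p(20)=627, p(21)=792, p(22)=1002, p(23)=1255, p(24)=1575, p(25)=1958, p(26)=2436, p(27)=3010, p(28)=3718, p(29)=4565, p(30)=5604, p(31)=6842, p(32)=8349, p(33)=10143, p(34)=12310, p(35)=14883, p(36)=17977, p(37)=21637, p(38)=26015, p(39)=31185, p(40)=37338, p(41)=44583, p(42)=53174, p(43)=63261, p(44)=75175, p(45)=89134, p(46)=105558, p(47)=124754, p(48)=147273, p(49)=173525, p(50)=204226, p(51)=239943, p(52)=281589, p(53)=329931, p(54)=386155, p(55)=451276, p(56)=526823, p(57)=614154, p(58)=715220, p(59)=831820, p(60)=966467, p(61)=1121505, p(62)=1300156, p(63)=1505499, p(64)=1741630, p(65)=2012558, p(66)=2323520, p(67)=2679689, p(68)=3087735, p(69)=3554345, p(70)=4087968, p(71)=4697205, p(72)=5392783, p(73)=6185689, p(74)=7089500, p(75)=8118264, p(76)=9289091, p(77)=10619863, p(78)=12132164, p(79)=13848650, p(80)=15796476, p(81)=18004327, p(82)=20506255, p(83)=23338469, p(84)=26543660, p(85)=30167357, p(86)=34262962, p(87)=38887673, p(88)=44108109, p(89)=49995925, p(90)=56634173, p(91)=64112359, p(92)=72533807, p(93)=82010177, p(94)=92669720, p(95)=104651419, p(96)=118114304, p(97)=133230930, p(98)=150198136, p(99)=169229875, p(100)=190569292, p(101)=214481126, p(102)=241265379, p(103)=271248950, p(104)=304801365, p(105)=342325709, p(106)=384276336, p(107)=431149389, p(108)=483502844, p(109)=541946240, p(110)=607163746, p(111)=679903203, p(112)=761002156, p(113)=851376628, p(114)=952050665, p(115)=1064144451, p(116)=1188908248, p(117)=1327710076, p(118)=1482074143, p(119)=1653668665, p(120)=1844349560, p(121)=2056148051, p(122)=2291320912, p(123)=2552338241, p(124)=2841940500, p(125)=3163127352, p(126)=3519222692, p(127)=3913864295, p(128)=4351078600, p(129)=4835271870, p(130)=5371315400, p(131)=5964539504, p(132)=6620830889, p(133)=7346629512, p(134)=8149040695, p(135)=9035836076, p(136)=10015581680, p(137)=11097645016, p(138)=12292341831, p(139)=13610949895, p(140)=15065878135, p(141)=16670689208, p(142)=18440293320, p(143)=20390982757, p(144)=22540654445, p(145)=24908858009, p(146)=27517052599, p(147)=30388671978, p(148)=33549419497, p(149)=37027355200, p(150)=40853235313, p(151)=45060624582, p(152)=49686288421, p(153)=54770336324, p(154)=60356673280, p(155)=66493182097, p(156)=73232243759, p(157)=80630964769, p(158)=88751778802, p(159)=97662728555, p(160)=107438159466, p(161)=118159068427, p(162)=129913904637, p(163)=142798995930, p(164)=156919475295, p(165)=172389800255, p(166)=189334822579, p(167)=207890420102, p(168)=228204732751, p(169)=250438925115, p(170)=274768617130, p(171)=301384802048, p(172)=330495499613, p(173)=362326859895, p(174)=397125074750, p(175)=435157697830, p(176)=476715857290.
Final step: p(177) = p(176) + p(175) - p(172) - p(170) + p(165) + p(162) - p(155) - p(151) + p(142) + p(137) - p(126) - p(120) + p(107) + p(100) - p(85) - p(77) + p(60) + p(51) - p(32) - p(22) + p(1)
= 476715857290 + 435157697830 - 330495499613 - 274768617130 + 172389800255 + 129913904637 - 66493182097 - 45060624582 + 18440293320 + 11097645016 - 3519222692 - 1844349560 + 431149389 + 190569292 - 30167357 - 10619863 + 966467 + 239943 - 8349 - 1002 + 1
= 522115831195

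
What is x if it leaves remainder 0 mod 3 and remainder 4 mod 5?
9

Using Chinese Remainder Theorem:
M = 3 × 5 = 15
M1 = 5, M2 = 3
y1 = 5^(-1) mod 3 = 2
y2 = 3^(-1) mod 5 = 2
x = (0×5×2 + 4×3×2) mod 15 = 9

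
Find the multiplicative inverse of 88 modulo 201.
16

gcd(88, 201) = 1, so the inverse exists.
Extended Euclidean algorithm on (201, 88):
201 = 2 × 88 + 25  ⟹  25 = (1)·201 + (-2)·88
88 = 3 × 25 + 13  ⟹  13 = (-3)·201 + (7)·88
25 = 1 × 13 + 12  ⟹  12 = (4)·201 + (-9)·88
13 = 1 × 12 + 1  ⟹  1 = (-7)·201 + (16)·88
So (16)·88 ≡ 1 (mod 201), i.e. 88^(-1) ≡ 16 (mod 201).
Check: 88 × 16 = 1408 ≡ 1 (mod 201)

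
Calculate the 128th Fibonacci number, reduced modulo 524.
261

Matrix identity: Q^n = [[F_(n+1), F_n], [F_n, F_(n-1)]] with Q = [[1,1],[1,0]].
n = 128 = 10000000₂. Square-and-multiply, entries mod 524:
Q^1 = [[1,1],[1,0]]
Q^2 = (Q^1)² = [[2,1],[1,1]]
Q^4 = (Q^2)² = [[5,3],[3,2]]
Q^8 = (Q^4)² = [[34,21],[21,13]]
Q^16 = (Q^8)² = [[25,463],[463,86]]
Q^32 = (Q^16)² = [[154,41],[41,113]]
Q^64 = (Q^32)² = [[245,467],[467,302]]
Q^128 = (Q^64)² = [[394,261],[261,133]]
F_128 mod 524 = Q^128[0][1] = 261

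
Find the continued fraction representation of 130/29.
[4; 2, 14]

Euclidean algorithm steps:
130 = 4 × 29 + 14
29 = 2 × 14 + 1
14 = 14 × 1 + 0
Continued fraction: [4; 2, 14]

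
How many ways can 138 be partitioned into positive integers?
12292341831

p(n) counts ways to write n as a sum of positive integers (order ignored).
Euler's pentagonal recurrence: p(k) = p(k-1) + p(k-2) - p(k-5) - p(k-7) + p(k-12) + p(k-15) - ... (offsets j(3j∓1)/2, signs ++--, p(0)=1, p(<0)=0).
DP table for k = 0..137: p(0)=1, p(1)=1, p(2)=2, p(3)=3, p(4)=5, p(5)=7, p(6)=11, p(7)=15, p(8)=22, p(9)=30, p(10)=42, p(11)=56, p(12)=77, p(13)=101, p(14)=135, p(15)=176, p(16)=231, p(17)=297, p(18)=385, p(19)=490, p(20)=627, p(21)=792, p(22)=1002, p(23)=1255, p(24)=1575, p(25)=1958, p(26)=2436, p(27)=3010, p(28)=3718, p(29)=4565, p(30)=5604, p(31)=6842, p(32)=8349, p(33)=10143, p(34)=12310, p(35)=14883, p(36)=17977, p(37)=21637, p(38)=26015, p(39)=31185, p(40)=37338, p(41)=44583, p(42)=53174, p(43)=63261, p(44)=75175, p(45)=89134, p(46)=105558, p(47)=124754, p(48)=147273, p(49)=173525, p(50)=204226, p(51)=239943, p(52)=281589, p(53)=329931, p(54)=386155, p(55)=451276, p(56)=526823, p(57)=614154, p(58)=715220, p(59)=831820, p(60)=966467, p(61)=1121505, p(62)=1300156, p(63)=1505499, p(64)=1741630, p(65)=2012558, p(66)=2323520, p(67)=2679689, p(68)=3087735, p(69)=3554345, p(70)=4087968, p(71)=4697205, p(72)=5392783, p(73)=6185689, p(74)=7089500, p(75)=8118264, p(76)=9289091, p(77)=10619863, p(78)=12132164, p(79)=13848650, p(80)=15796476, p(81)=18004327, p(82)=20506255, p(83)=23338469, p(84)=26543660, p(85)=30167357, p(86)=34262962, p(87)=38887673, p(88)=44108109, p(89)=49995925, p(90)=56634173, p(91)=64112359, p(92)=72533807, p(93)=82010177, p(94)=92669720, p(95)=104651419, p(96)=118114304, p(97)=133230930, p(98)=150198136, p(99)=169229875, p(100)=190569292, p(101)=214481126, p(102)=241265379, p(103)=271248950, p(104)=304801365, p(105)=342325709, p(106)=384276336, p(107)=431149389, p(108)=483502844, p(109)=541946240, p(110)=607163746, p(111)=679903203, p(112)=761002156, p(113)=851376628, p(114)=952050665, p(115)=1064144451, p(116)=1188908248, p(117)=1327710076, p(118)=1482074143, p(119)=1653668665, p(120)=1844349560, p(121)=2056148051, p(122)=2291320912, p(123)=2552338241, p(124)=2841940500, p(125)=3163127352, p(126)=3519222692, p(127)=3913864295, p(128)=4351078600, p(129)=4835271870, p(130)=5371315400, p(131)=5964539504, p(132)=6620830889, p(133)=7346629512, p(134)=8149040695, p(135)=9035836076, p(136)=10015581680, p(137)=11097645016.
Final step: p(138) = p(137) + p(136) - p(133) - p(131) + p(126) + p(123) - p(116) - p(112) + p(103) + p(98) - p(87) - p(81) + p(68) + p(61) - p(46) - p(38) + p(21) + p(12)
= 11097645016 + 10015581680 - 7346629512 - 5964539504 + 3519222692 + 2552338241 - 1188908248 - 761002156 + 271248950 + 150198136 - 38887673 - 18004327 + 3087735 + 1121505 - 105558 - 26015 + 792 + 77
= 12292341831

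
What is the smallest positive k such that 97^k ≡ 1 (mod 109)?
27

109 is prime, so ord(97) divides φ(109) = 108.
Divisors of 108: 1, 2, 3, 4, 6, 9, 12, 18, 27, 36, 54, 108.
Repeated squaring: 97^1 ≡ 97, 97^2 ≡ 35, 97^4 ≡ 26, 97^8 ≡ 22, 97^16 ≡ 48, 97^32 ≡ 15, 97^64 ≡ 7 (mod 109).
Test 97^d mod 109 for each divisor d in increasing order:
97^1 ≡ 97
97^2 ≡ 35
97^3 = 97^2·97^1 ≡ 16
97^4 ≡ 26
97^6 = 97^4·97^2 ≡ 38
97^9 = 97^8·97^1 ≡ 63
97^12 = 97^8·97^4 ≡ 27
97^18 = 97^16·97^2 ≡ 45
97^27 = 97^16·97^8·97^2·97^1 ≡ 1  ← first divisor giving 1
The order is 27.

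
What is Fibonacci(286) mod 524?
87

Matrix identity: Q^n = [[F_(n+1), F_n], [F_n, F_(n-1)]] with Q = [[1,1],[1,0]].
n = 286 = 100011110₂. Square-and-multiply, entries mod 524:
Q^1 = [[1,1],[1,0]]
Q^2 = (Q^1)² = [[2,1],[1,1]]
Q^4 = (Q^2)² = [[5,3],[3,2]]
Q^8 = (Q^4)² = [[34,21],[21,13]]
Q^17 = (Q^8)²·Q = [[488,25],[25,463]]
Q^35 = (Q^17)²·Q = [[20,349],[349,195]]
Q^71 = (Q^35)²·Q = [[212,109],[109,103]]
Q^143 = (Q^71)²·Q = [[508,233],[233,275]]
Q^286 = (Q^143)² = [[49,87],[87,486]]
F_286 mod 524 = Q^286[0][1] = 87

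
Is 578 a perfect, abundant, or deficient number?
deficient

Proper divisors of 578: sum = 1 + 2 + 17 + 34 + 289 = 343
Since 343 < 578, 578 is deficient.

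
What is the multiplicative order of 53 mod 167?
166

167 is prime, so ord(53) divides φ(167) = 166.
Divisors of 166: 1, 2, 83, 166.
Repeated squaring: 53^1 ≡ 53, 53^2 ≡ 137, 53^4 ≡ 65, 53^8 ≡ 50, 53^16 ≡ 162, 53^32 ≡ 25, 53^64 ≡ 124, 53^128 ≡ 12 (mod 167).
Test 53^d mod 167 for each divisor d in increasing order:
53^1 ≡ 53
53^2 ≡ 137
53^83 = 53^64·53^16·53^2·53^1 ≡ 166
53^166 = 53^128·53^32·53^4·53^2 ≡ 1  ← first divisor giving 1
The order is 166.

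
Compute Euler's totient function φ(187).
160

187 = 11 × 17
φ(n) = n × ∏(1 - 1/p) for each prime p dividing n
φ(187) = 187 × (1 - 1/11) × (1 - 1/17) = 160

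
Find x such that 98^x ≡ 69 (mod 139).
28

Baby-step giant-step with step n = ⌈√139⌉ = 12.
Baby steps 98^j mod 139 (j:value) for j=0..11: 0:1, 1:98, 2:13, 3:23, 4:30, 5:21, 6:112, 7:134, 8:66, 9:74, 10:24, 11:128.
Giant-step multiplier: 98^(-12) ≡ 98^(138-12) = 98^126 ≡ 45 (mod 139).
Giant steps γ_i = 69·45^i mod 139: γ_0=69, γ_1=47, γ_2=30 (in table at j=4).
x = i·n + j = 2·12 + 4 = 28.
Check: 98^28 ≡ 69 (mod 139).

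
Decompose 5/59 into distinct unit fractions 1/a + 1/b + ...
1/12 + 1/708

Greedy algorithm:
5/59: ceiling(59/5) = 12, use 1/12
1/708: ceiling(708/1) = 708, use 1/708
Result: 5/59 = 1/12 + 1/708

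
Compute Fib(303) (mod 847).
519

Matrix identity: Q^n = [[F_(n+1), F_n], [F_n, F_(n-1)]] with Q = [[1,1],[1,0]].
n = 303 = 100101111₂. Square-and-multiply, entries mod 847:
Q^1 = [[1,1],[1,0]]
Q^2 = (Q^1)² = [[2,1],[1,1]]
Q^4 = (Q^2)² = [[5,3],[3,2]]
Q^9 = (Q^4)²·Q = [[55,34],[34,21]]
Q^18 = (Q^9)² = [[793,43],[43,750]]
Q^37 = (Q^18)²·Q = [[813,530],[530,283]]
Q^75 = (Q^37)²·Q = [[690,5],[5,685]]
Q^151 = (Q^75)²·Q = [[210,111],[111,99]]
Q^303 = (Q^151)²·Q = [[91,519],[519,419]]
F_303 mod 847 = Q^303[0][1] = 519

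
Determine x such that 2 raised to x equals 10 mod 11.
5

Baby-step giant-step with step n = ⌈√11⌉ = 4.
Baby steps 2^j mod 11 (j:value) for j=0..3: 0:1, 1:2, 2:4, 3:8.
Giant-step multiplier: 2^(-4) ≡ 2^(10-4) = 2^6 ≡ 9 (mod 11).
Giant steps γ_i = 10·9^i mod 11: γ_0=10, γ_1=2 (in table at j=1).
x = i·n + j = 1·4 + 1 = 5.
Check: 2^5 ≡ 10 (mod 11).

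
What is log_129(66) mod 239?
138

Baby-step giant-step with step n = ⌈√239⌉ = 16.
Baby steps 129^j mod 239 (j:value) for j=0..15: 0:1, 1:129, 2:150, 3:230, 4:34, 5:84, 6:81, 7:172, 8:200, 9:227, 10:125, 11:112, 12:108, 13:70, 14:187, 15:223.
Giant-step multiplier: 129^(-16) ≡ 129^(238-16) = 129^222 ≡ 11 (mod 239).
Giant steps γ_i = 66·11^i mod 239: γ_0=66, γ_1=9, γ_2=99, γ_3=133, γ_4=29, γ_5=80, γ_6=163, γ_7=120, γ_8=125 (in table at j=10).
x = i·n + j = 8·16 + 10 = 138.
Check: 129^138 ≡ 66 (mod 239).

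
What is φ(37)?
36

37 = 37
φ(n) = n × ∏(1 - 1/p) for each prime p dividing n
φ(37) = 37 × (1 - 1/37) = 36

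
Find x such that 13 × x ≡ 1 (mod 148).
57

gcd(13, 148) = 1, so the inverse exists.
Extended Euclidean algorithm on (148, 13):
148 = 11 × 13 + 5  ⟹  5 = (1)·148 + (-11)·13
13 = 2 × 5 + 3  ⟹  3 = (-2)·148 + (23)·13
5 = 1 × 3 + 2  ⟹  2 = (3)·148 + (-34)·13
3 = 1 × 2 + 1  ⟹  1 = (-5)·148 + (57)·13
So (57)·13 ≡ 1 (mod 148), i.e. 13^(-1) ≡ 57 (mod 148).
Check: 13 × 57 = 741 ≡ 1 (mod 148)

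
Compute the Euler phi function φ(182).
72

182 = 2 × 7 × 13
φ(n) = n × ∏(1 - 1/p) for each prime p dividing n
φ(182) = 182 × (1 - 1/2) × (1 - 1/7) × (1 - 1/13) = 72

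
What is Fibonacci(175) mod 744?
253

Matrix identity: Q^n = [[F_(n+1), F_n], [F_n, F_(n-1)]] with Q = [[1,1],[1,0]].
n = 175 = 10101111₂. Square-and-multiply, entries mod 744:
Q^1 = [[1,1],[1,0]]
Q^2 = (Q^1)² = [[2,1],[1,1]]
Q^5 = (Q^2)²·Q = [[8,5],[5,3]]
Q^10 = (Q^5)² = [[89,55],[55,34]]
Q^21 = (Q^10)²·Q = [[599,530],[530,69]]
Q^43 = (Q^21)²·Q = [[501,605],[605,640]]
Q^87 = (Q^43)²·Q = [[123,250],[250,617]]
Q^175 = (Q^87)²·Q = [[741,253],[253,488]]
F_175 mod 744 = Q^175[0][1] = 253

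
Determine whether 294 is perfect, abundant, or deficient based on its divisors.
abundant

Proper divisors of 294: sum = 1 + 2 + 3 + 6 + 7 + 14 + 21 + 42 + 49 + 98 + 147 = 390
Since 390 > 294, 294 is abundant.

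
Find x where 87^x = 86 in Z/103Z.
23

Baby-step giant-step with step n = ⌈√103⌉ = 11.
Baby steps 87^j mod 103 (j:value) for j=0..10: 0:1, 1:87, 2:50, 3:24, 4:28, 5:67, 6:61, 7:54, 8:63, 9:22, 10:60.
Giant-step multiplier: 87^(-11) ≡ 87^(102-11) = 87^91 ≡ 78 (mod 103).
Giant steps γ_i = 86·78^i mod 103: γ_0=86, γ_1=13, γ_2=87 (in table at j=1).
x = i·n + j = 2·11 + 1 = 23.
Check: 87^23 ≡ 86 (mod 103).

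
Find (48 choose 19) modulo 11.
0

Using Lucas' theorem:
Write n=48 and k=19 in base 11:
n in base 11: [4, 4]
k in base 11: [1, 8]
C(48,19) mod 11 = ∏ C(n_i, k_i) mod 11
Digit binomials (mod 11): C(4,1) = 4; C(4,8) = 0 (k_i > n_i)
Product: 4 × 0 = 0 ≡ 0 (mod 11)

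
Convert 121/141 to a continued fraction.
[0; 1, 6, 20]

Euclidean algorithm steps:
121 = 0 × 141 + 121
141 = 1 × 121 + 20
121 = 6 × 20 + 1
20 = 20 × 1 + 0
Continued fraction: [0; 1, 6, 20]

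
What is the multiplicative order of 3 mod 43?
42

43 is prime, so ord(3) divides φ(43) = 42.
Divisors of 42: 1, 2, 3, 6, 7, 14, 21, 42.
Repeated squaring: 3^1 ≡ 3, 3^2 ≡ 9, 3^4 ≡ 38, 3^8 ≡ 25, 3^16 ≡ 23, 3^32 ≡ 13 (mod 43).
Test 3^d mod 43 for each divisor d in increasing order:
3^1 ≡ 3
3^2 ≡ 9
3^3 = 3^2·3^1 ≡ 27
3^6 = 3^4·3^2 ≡ 41
3^7 = 3^4·3^2·3^1 ≡ 37
3^14 = 3^8·3^4·3^2 ≡ 36
3^21 = 3^16·3^4·3^1 ≡ 42
3^42 = 3^32·3^8·3^2 ≡ 1  ← first divisor giving 1
The order is 42.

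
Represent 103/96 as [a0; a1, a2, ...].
[1; 13, 1, 2, 2]

Euclidean algorithm steps:
103 = 1 × 96 + 7
96 = 13 × 7 + 5
7 = 1 × 5 + 2
5 = 2 × 2 + 1
2 = 2 × 1 + 0
Continued fraction: [1; 13, 1, 2, 2]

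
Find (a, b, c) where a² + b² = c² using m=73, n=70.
(429, 10220, 10229)

Euclid's formula: a = m² - n², b = 2mn, c = m² + n²
m = 73, n = 70
a = 73² - 70² = 5329 - 4900 = 429
b = 2 × 73 × 70 = 10220
c = 73² + 70² = 5329 + 4900 = 10229
Verification: 429² + 10220² = 184041 + 104448400 = 104632441 = 10229² ✓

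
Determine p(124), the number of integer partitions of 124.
2841940500

p(n) counts ways to write n as a sum of positive integers (order ignored).
Euler's pentagonal recurrence: p(k) = p(k-1) + p(k-2) - p(k-5) - p(k-7) + p(k-12) + p(k-15) - ... (offsets j(3j∓1)/2, signs ++--, p(0)=1, p(<0)=0).
DP table for k = 0..123: p(0)=1, p(1)=1, p(2)=2, p(3)=3, p(4)=5, p(5)=7, p(6)=11, p(7)=15, p(8)=22, p(9)=30, p(10)=42, p(11)=56, p(12)=77, p(13)=101, p(14)=135, p(15)=176, p(16)=231, p(17)=297, p(18)=385, p(19)=490, p(20)=627, p(21)=792, p(22)=1002, p(23)=1255, p(24)=1575, p(25)=1958, p(26)=2436, p(27)=3010, p(28)=3718, p(29)=4565, p(30)=5604, p(31)=6842, p(32)=8349, p(33)=10143, p(34)=12310, p(35)=14883, p(36)=17977, p(37)=21637, p(38)=26015, p(39)=31185, p(40)=37338, p(41)=44583, p(42)=53174, p(43)=63261, p(44)=75175, p(45)=89134, p(46)=105558, p(47)=124754, p(48)=147273, p(49)=173525, p(50)=204226, p(51)=239943, p(52)=281589, p(53)=329931, p(54)=386155, p(55)=451276, p(56)=526823, p(57)=614154, p(58)=715220, p(59)=831820, p(60)=966467, p(61)=1121505, p(62)=1300156, p(63)=1505499, p(64)=1741630, p(65)=2012558, p(66)=2323520, p(67)=2679689, p(68)=3087735, p(69)=3554345, p(70)=4087968, p(71)=4697205, p(72)=5392783, p(73)=6185689, p(74)=7089500, p(75)=8118264, p(76)=9289091, p(77)=10619863, p(78)=12132164, p(79)=13848650, p(80)=15796476, p(81)=18004327, p(82)=20506255, p(83)=23338469, p(84)=26543660, p(85)=30167357, p(86)=34262962, p(87)=38887673, p(88)=44108109, p(89)=49995925, p(90)=56634173, p(91)=64112359, p(92)=72533807, p(93)=82010177, p(94)=92669720, p(95)=104651419, p(96)=118114304, p(97)=133230930, p(98)=150198136, p(99)=169229875, p(100)=190569292, p(101)=214481126, p(102)=241265379, p(103)=271248950, p(104)=304801365, p(105)=342325709, p(106)=384276336, p(107)=431149389, p(108)=483502844, p(109)=541946240, p(110)=607163746, p(111)=679903203, p(112)=761002156, p(113)=851376628, p(114)=952050665, p(115)=1064144451, p(116)=1188908248, p(117)=1327710076, p(118)=1482074143, p(119)=1653668665, p(120)=1844349560, p(121)=2056148051, p(122)=2291320912, p(123)=2552338241.
Final step: p(124) = p(123) + p(122) - p(119) - p(117) + p(112) + p(109) - p(102) - p(98) + p(89) + p(84) - p(73) - p(67) + p(54) + p(47) - p(32) - p(24) + p(7)
= 2552338241 + 2291320912 - 1653668665 - 1327710076 + 761002156 + 541946240 - 241265379 - 150198136 + 49995925 + 26543660 - 6185689 - 2679689 + 386155 + 124754 - 8349 - 1575 + 15
= 2841940500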